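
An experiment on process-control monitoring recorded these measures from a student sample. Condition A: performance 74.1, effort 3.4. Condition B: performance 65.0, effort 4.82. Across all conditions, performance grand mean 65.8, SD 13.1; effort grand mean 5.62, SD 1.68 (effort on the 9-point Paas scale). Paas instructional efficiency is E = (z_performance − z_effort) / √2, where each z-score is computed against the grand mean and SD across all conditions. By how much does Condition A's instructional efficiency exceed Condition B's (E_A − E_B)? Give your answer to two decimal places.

Condition A: z_P = (74.1 − 65.8)/13.1 = 0.6336; z_E = (3.4 − 5.62)/1.68 = -1.3214; E_A = (0.6336 − (-1.3214))/√2 = 1.3824.
Condition B: z_P = (65.0 − 65.8)/13.1 = -0.0611; z_E = (4.82 − 5.62)/1.68 = -0.4762; E_B = (-0.0611 − (-0.4762))/√2 = 0.2935.
E_A − E_B = 1.3824 − 0.2935 = 1.0889 ≈ 1.09.

1.09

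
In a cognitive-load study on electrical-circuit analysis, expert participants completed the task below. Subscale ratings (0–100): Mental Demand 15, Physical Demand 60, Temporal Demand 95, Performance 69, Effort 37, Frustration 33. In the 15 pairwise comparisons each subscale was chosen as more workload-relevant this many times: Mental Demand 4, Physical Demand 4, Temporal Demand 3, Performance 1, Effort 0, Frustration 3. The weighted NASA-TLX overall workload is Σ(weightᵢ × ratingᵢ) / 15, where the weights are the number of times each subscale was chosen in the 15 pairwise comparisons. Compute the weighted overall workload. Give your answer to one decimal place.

The tallies are the weights (they sum to 15).
Weighted sum = 4·15 + 4·60 + 3·95 + 1·69 + 0·37 + 3·33
            = 60 + 240 + 285 + 69 + 0 + 99 = 753.
Overall workload = 753 / 15 = 50.2000 ≈ 50.2.

50.2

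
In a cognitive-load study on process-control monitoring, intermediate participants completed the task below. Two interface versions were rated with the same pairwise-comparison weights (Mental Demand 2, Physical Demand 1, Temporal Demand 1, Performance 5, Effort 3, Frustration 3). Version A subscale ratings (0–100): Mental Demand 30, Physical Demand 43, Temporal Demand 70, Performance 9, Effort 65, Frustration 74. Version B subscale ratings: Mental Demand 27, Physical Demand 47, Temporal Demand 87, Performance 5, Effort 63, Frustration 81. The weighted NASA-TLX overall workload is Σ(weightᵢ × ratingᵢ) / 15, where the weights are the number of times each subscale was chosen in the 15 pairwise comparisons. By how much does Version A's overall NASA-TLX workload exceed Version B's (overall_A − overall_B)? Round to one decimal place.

-0.7

Version A weighted sum = 2·30 + 1·43 + 1·70 + 5·9 + 3·65 + 3·74 = 60 + 43 + 70 + 45 + 195 + 222 = 635; overall_A = 635/15 = 42.3333.
Version B weighted sum = 2·27 + 1·47 + 1·87 + 5·5 + 3·63 + 3·81 = 54 + 47 + 87 + 25 + 189 + 243 = 645; overall_B = 645/15 = 43.0000.
Difference = 42.3333 − 43.0000 = -0.6667 ≈ -0.7.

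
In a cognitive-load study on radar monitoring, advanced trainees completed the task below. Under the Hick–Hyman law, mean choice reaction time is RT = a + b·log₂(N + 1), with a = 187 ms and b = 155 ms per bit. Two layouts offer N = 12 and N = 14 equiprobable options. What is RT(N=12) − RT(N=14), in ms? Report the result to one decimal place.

RT(12) = 187 + 155·log₂(13) = 187 + 155·3.7004 = 760.5620 ms.
RT(14) = 187 + 155·log₂(15) = 187 + 155·3.9069 = 792.5695 ms.
Difference = 760.5620 − 792.5695 = -32.0075 ≈ -32.0 ms.

-32.0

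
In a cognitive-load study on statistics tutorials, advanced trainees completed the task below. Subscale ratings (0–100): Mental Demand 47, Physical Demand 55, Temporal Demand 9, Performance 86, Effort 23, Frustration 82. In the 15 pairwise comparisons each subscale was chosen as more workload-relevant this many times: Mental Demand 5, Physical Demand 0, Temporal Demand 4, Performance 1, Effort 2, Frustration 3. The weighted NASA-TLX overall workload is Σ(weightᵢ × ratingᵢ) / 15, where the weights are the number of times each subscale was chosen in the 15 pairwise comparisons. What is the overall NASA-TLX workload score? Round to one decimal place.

The tallies are the weights (they sum to 15).
Weighted sum = 5·47 + 0·55 + 4·9 + 1·86 + 2·23 + 3·82
            = 235 + 0 + 36 + 86 + 46 + 246 = 649.
Overall workload = 649 / 15 = 43.2667 ≈ 43.3.

43.3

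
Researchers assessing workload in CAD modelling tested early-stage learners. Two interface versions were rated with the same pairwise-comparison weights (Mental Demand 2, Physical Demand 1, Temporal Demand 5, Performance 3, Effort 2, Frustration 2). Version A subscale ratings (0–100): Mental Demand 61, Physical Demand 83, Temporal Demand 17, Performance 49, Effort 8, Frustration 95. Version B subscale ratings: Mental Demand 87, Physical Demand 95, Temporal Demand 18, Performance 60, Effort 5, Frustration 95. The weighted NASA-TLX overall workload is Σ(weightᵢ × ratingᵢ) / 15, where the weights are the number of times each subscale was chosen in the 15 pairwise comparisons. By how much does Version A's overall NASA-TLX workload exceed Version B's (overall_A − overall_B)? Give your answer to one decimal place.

-6.4

Version A weighted sum = 2·61 + 1·83 + 5·17 + 3·49 + 2·8 + 2·95 = 122 + 83 + 85 + 147 + 16 + 190 = 643; overall_A = 643/15 = 42.8667.
Version B weighted sum = 2·87 + 1·95 + 5·18 + 3·60 + 2·5 + 2·95 = 174 + 95 + 90 + 180 + 10 + 190 = 739; overall_B = 739/15 = 49.2667.
Difference = 42.8667 − 49.2667 = -6.4000 ≈ -6.4.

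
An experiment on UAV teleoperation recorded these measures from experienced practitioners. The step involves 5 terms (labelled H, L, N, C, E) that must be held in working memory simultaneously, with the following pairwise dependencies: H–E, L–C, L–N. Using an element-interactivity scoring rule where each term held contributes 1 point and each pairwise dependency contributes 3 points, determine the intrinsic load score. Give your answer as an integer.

Count of terms held simultaneously: 5.
Count of pairwise dependencies listed: 3.
Element contribution: 5 × 1 = 5.
Interaction contribution: 3 × 3 = 9.
Intrinsic load = 5 + 9 = 14.

14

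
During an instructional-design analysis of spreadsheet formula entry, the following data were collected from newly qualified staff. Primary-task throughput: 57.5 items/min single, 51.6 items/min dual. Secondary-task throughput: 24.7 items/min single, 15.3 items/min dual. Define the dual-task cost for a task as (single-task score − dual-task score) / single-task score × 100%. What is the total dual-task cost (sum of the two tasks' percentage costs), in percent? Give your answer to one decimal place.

48.3

Primary cost = (57.5 − 51.6) / 57.5 × 100% = 10.2609%.
Secondary cost = (24.7 − 15.3) / 24.7 × 100% = 38.0567%.
Total = 10.2609% + 38.0567% = 48.3176% ≈ 48.3%.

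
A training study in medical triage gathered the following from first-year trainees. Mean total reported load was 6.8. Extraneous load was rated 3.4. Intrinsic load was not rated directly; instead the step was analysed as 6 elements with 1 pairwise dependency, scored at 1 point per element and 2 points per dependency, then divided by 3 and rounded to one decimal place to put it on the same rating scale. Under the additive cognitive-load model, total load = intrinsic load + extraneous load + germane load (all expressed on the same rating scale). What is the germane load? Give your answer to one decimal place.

Intrinsic (element-interactivity): (6 × 1 + 1 × 2) / 3 = 8 / 3 = 2.6667 → 2.7.
germane load = total − intrinsic − extraneous
             = 6.8 − 2.7 − 3.4 = 0.7.

0.7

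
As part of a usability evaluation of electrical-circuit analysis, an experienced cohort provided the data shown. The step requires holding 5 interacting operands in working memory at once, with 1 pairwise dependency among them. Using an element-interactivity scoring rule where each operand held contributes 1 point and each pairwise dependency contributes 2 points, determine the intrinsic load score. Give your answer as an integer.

7

Element contribution: 5 × 1 = 5.
Interaction contribution: 1 × 2 = 2.
Intrinsic load = 5 + 2 = 7.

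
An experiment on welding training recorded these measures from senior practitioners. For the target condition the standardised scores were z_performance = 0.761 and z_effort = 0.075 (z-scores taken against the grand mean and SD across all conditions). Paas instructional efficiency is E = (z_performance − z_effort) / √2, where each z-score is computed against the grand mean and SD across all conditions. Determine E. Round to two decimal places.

0.49

z_P − z_E = 0.761 − 0.075 = 0.6860.
E = 0.6860 / √2 = 0.6860 / 1.41421 = 0.4851 ≈ 0.49.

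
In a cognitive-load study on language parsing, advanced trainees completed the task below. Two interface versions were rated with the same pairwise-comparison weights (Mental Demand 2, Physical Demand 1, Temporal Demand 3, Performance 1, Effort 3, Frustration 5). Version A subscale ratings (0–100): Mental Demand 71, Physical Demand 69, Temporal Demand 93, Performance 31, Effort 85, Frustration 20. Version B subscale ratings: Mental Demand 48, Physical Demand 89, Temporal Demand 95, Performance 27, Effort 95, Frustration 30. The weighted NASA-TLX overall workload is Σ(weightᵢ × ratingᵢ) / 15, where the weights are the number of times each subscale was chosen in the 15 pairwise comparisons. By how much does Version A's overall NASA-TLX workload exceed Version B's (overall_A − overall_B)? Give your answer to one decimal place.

-3.7

Version A weighted sum = 2·71 + 1·69 + 3·93 + 1·31 + 3·85 + 5·20 = 142 + 69 + 279 + 31 + 255 + 100 = 876; overall_A = 876/15 = 58.4000.
Version B weighted sum = 2·48 + 1·89 + 3·95 + 1·27 + 3·95 + 5·30 = 96 + 89 + 285 + 27 + 285 + 150 = 932; overall_B = 932/15 = 62.1333.
Difference = 58.4000 − 62.1333 = -3.7333 ≈ -3.7.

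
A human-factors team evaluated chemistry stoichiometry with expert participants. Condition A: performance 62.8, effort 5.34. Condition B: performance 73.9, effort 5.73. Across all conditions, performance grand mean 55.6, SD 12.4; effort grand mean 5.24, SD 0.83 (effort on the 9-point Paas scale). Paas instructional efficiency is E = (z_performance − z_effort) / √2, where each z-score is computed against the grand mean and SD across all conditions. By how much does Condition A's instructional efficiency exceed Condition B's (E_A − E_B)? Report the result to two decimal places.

-0.30

Condition A: z_P = (62.8 − 55.6)/12.4 = 0.5806; z_E = (5.34 − 5.24)/0.83 = 0.1205; E_A = (0.5806 − 0.1205)/√2 = 0.3253.
Condition B: z_P = (73.9 − 55.6)/12.4 = 1.4758; z_E = (5.73 − 5.24)/0.83 = 0.5904; E_B = (1.4758 − 0.5904)/√2 = 0.6261.
E_A − E_B = 0.3253 − 0.6261 = -0.3008 ≈ -0.30.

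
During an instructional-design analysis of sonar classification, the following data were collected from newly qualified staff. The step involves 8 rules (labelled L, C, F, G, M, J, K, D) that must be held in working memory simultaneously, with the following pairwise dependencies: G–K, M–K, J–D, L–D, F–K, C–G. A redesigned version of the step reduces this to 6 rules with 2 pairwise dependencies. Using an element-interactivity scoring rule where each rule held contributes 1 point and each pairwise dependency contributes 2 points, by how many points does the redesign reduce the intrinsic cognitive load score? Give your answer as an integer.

10

Original: 8 × 1 + 6 × 2 = 8 + 12 = 20.
Redesigned: 6 × 1 + 2 × 2 = 6 + 4 = 10.
Reduction = 20 − 10 = 10.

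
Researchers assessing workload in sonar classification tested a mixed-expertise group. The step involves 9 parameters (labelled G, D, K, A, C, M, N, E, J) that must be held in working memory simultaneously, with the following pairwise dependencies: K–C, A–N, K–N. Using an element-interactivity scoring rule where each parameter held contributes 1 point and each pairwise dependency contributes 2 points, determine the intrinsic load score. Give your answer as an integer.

Count of parameters held simultaneously: 9.
Count of pairwise dependencies listed: 3.
Element contribution: 9 × 1 = 9.
Interaction contribution: 3 × 2 = 6.
Intrinsic load = 9 + 6 = 15.

15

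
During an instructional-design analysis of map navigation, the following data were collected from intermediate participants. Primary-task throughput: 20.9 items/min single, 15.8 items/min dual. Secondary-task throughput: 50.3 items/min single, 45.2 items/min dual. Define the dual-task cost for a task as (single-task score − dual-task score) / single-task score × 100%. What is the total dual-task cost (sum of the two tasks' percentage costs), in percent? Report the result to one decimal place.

34.5

Primary cost = (20.9 − 15.8) / 20.9 × 100% = 24.4019%.
Secondary cost = (50.3 − 45.2) / 50.3 × 100% = 10.1392%.
Total = 24.4019% + 10.1392% = 34.5411% ≈ 34.5%.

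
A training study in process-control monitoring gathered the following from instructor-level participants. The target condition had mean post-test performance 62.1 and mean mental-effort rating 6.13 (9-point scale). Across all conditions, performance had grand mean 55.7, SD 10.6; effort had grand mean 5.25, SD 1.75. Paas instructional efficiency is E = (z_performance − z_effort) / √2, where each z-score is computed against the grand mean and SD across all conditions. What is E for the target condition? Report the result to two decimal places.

z_performance = (62.1 − 55.7) / 10.6 = 6.4000 / 10.6 = 0.6038.
z_effort = (6.13 − 5.25) / 1.75 = 0.8800 / 1.75 = 0.5029.
z_P − z_E = 0.6038 − 0.5029 = 0.1009.
E = 0.1009 / √2 = 0.1009 / 1.41421 = 0.0713 ≈ 0.07.

0.07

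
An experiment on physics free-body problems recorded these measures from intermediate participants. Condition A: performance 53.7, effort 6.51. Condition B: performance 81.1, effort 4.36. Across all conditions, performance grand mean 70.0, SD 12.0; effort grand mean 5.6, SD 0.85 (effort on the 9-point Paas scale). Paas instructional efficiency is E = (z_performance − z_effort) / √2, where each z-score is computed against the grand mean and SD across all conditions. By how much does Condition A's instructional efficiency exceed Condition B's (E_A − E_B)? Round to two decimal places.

-3.40

Condition A: z_P = (53.7 − 70.0)/12.0 = -1.3583; z_E = (6.51 − 5.6)/0.85 = 1.0706; E_A = (-1.3583 − 1.0706)/√2 = -1.7175.
Condition B: z_P = (81.1 − 70.0)/12.0 = 0.9250; z_E = (4.36 − 5.6)/0.85 = -1.4588; E_B = (0.9250 − (-1.4588))/√2 = 1.6856.
E_A − E_B = -1.7175 − 1.6856 = -3.4031 ≈ -3.40.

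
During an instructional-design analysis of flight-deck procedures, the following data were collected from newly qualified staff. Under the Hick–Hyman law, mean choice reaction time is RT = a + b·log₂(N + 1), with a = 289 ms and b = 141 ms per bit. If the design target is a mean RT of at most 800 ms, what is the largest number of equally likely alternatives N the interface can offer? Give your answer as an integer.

11

Set 289 + 141·log₂(N + 1) ≤ 800.
log₂(N + 1) ≤ (800 − 289) / 141 = 3.6241.
N + 1 ≤ 2^3.6241 = 12.3300.
N ≤ 11.3300, so the largest integer N is 11.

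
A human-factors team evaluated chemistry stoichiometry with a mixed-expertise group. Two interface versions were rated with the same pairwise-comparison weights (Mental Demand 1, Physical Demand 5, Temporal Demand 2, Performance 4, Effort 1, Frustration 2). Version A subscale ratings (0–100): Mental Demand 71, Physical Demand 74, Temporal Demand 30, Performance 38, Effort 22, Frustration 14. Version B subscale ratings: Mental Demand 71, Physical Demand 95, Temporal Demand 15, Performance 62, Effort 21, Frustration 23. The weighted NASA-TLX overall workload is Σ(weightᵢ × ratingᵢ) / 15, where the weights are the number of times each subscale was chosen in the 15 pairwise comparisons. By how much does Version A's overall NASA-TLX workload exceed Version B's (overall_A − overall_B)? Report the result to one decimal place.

-12.5

Version A weighted sum = 1·71 + 5·74 + 2·30 + 4·38 + 1·22 + 2·14 = 71 + 370 + 60 + 152 + 22 + 28 = 703; overall_A = 703/15 = 46.8667.
Version B weighted sum = 1·71 + 5·95 + 2·15 + 4·62 + 1·21 + 2·23 = 71 + 475 + 30 + 248 + 21 + 46 = 891; overall_B = 891/15 = 59.4000.
Difference = 46.8667 − 59.4000 = -12.5333 ≈ -12.5.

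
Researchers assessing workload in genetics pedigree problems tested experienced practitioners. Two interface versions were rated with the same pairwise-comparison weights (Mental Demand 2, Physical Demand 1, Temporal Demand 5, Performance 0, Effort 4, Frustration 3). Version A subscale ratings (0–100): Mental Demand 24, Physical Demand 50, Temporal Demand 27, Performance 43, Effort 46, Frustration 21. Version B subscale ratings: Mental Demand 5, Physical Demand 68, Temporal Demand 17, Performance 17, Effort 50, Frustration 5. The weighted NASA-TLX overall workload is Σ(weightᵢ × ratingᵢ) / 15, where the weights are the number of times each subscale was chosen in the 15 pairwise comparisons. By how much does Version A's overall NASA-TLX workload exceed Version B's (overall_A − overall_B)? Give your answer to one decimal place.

6.8

Version A weighted sum = 2·24 + 1·50 + 5·27 + 0·43 + 4·46 + 3·21 = 48 + 50 + 135 + 0 + 184 + 63 = 480; overall_A = 480/15 = 32.0000.
Version B weighted sum = 2·5 + 1·68 + 5·17 + 0·17 + 4·50 + 3·5 = 10 + 68 + 85 + 0 + 200 + 15 = 378; overall_B = 378/15 = 25.2000.
Difference = 32.0000 − 25.2000 = 6.8000 ≈ 6.8.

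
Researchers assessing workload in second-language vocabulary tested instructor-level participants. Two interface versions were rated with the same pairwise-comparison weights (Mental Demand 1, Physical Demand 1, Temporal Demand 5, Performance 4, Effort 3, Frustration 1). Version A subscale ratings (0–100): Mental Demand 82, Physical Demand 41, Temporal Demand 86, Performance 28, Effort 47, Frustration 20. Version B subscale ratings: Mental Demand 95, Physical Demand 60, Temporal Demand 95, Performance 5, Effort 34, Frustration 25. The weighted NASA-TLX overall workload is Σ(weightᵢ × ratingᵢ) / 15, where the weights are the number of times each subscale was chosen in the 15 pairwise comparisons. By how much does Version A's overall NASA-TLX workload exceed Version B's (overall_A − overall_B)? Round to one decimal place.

Version A weighted sum = 1·82 + 1·41 + 5·86 + 4·28 + 3·47 + 1·20 = 82 + 41 + 430 + 112 + 141 + 20 = 826; overall_A = 826/15 = 55.0667.
Version B weighted sum = 1·95 + 1·60 + 5·95 + 4·5 + 3·34 + 1·25 = 95 + 60 + 475 + 20 + 102 + 25 = 777; overall_B = 777/15 = 51.8000.
Difference = 55.0667 − 51.8000 = 3.2667 ≈ 3.3.

3.3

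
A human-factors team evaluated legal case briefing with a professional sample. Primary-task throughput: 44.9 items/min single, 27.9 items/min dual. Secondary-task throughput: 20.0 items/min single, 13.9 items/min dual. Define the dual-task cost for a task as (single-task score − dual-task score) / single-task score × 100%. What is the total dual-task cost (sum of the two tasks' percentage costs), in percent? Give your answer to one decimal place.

68.4

Primary cost = (44.9 − 27.9) / 44.9 × 100% = 37.8619%.
Secondary cost = (20.0 − 13.9) / 20.0 × 100% = 30.5000%.
Total = 37.8619% + 30.5000% = 68.3619% ≈ 68.4%.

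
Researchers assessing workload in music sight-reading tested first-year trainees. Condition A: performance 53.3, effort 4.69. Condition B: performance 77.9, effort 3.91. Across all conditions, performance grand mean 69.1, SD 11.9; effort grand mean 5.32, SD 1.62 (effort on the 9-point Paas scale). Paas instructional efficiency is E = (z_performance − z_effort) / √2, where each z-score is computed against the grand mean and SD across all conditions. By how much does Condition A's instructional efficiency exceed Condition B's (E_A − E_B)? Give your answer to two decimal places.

Condition A: z_P = (53.3 − 69.1)/11.9 = -1.3277; z_E = (4.69 − 5.32)/1.62 = -0.3889; E_A = (-1.3277 − (-0.3889))/√2 = -0.6638.
Condition B: z_P = (77.9 − 69.1)/11.9 = 0.7395; z_E = (3.91 − 5.32)/1.62 = -0.8704; E_B = (0.7395 − (-0.8704))/√2 = 1.1384.
E_A − E_B = -0.6638 − 1.1384 = -1.8022 ≈ -1.80.

-1.80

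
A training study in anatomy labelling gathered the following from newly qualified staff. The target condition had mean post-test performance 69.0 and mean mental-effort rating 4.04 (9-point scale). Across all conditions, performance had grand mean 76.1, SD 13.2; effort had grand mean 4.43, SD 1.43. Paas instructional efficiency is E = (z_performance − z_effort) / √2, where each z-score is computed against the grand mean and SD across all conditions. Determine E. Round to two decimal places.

-0.19

z_performance = (69.0 − 76.1) / 13.2 = -7.1000 / 13.2 = -0.5379.
z_effort = (4.04 − 4.43) / 1.43 = -0.3900 / 1.43 = -0.2727.
z_P − z_E = -0.5379 − (-0.2727) = -0.2652.
E = -0.2652 / √2 = -0.2652 / 1.41421 = -0.1875 ≈ -0.19.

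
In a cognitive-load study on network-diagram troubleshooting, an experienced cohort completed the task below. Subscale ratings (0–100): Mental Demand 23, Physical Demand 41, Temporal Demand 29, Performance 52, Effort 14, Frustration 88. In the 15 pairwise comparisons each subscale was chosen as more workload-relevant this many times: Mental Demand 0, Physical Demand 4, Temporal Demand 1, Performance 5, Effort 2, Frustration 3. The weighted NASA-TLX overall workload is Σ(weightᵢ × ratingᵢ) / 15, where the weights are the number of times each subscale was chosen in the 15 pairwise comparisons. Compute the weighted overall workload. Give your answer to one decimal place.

49.7

The tallies are the weights (they sum to 15).
Weighted sum = 0·23 + 4·41 + 1·29 + 5·52 + 2·14 + 3·88
            = 0 + 164 + 29 + 260 + 28 + 264 = 745.
Overall workload = 745 / 15 = 49.6667 ≈ 49.7.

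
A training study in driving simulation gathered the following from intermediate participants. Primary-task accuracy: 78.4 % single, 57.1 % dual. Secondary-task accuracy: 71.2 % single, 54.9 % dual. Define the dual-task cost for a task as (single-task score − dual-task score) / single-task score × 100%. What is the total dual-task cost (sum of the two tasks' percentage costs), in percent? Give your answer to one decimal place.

Primary cost = (78.4 − 57.1) / 78.4 × 100% = 27.1684%.
Secondary cost = (71.2 − 54.9) / 71.2 × 100% = 22.8933%.
Total = 27.1684% + 22.8933% = 50.0617% ≈ 50.1%.

50.1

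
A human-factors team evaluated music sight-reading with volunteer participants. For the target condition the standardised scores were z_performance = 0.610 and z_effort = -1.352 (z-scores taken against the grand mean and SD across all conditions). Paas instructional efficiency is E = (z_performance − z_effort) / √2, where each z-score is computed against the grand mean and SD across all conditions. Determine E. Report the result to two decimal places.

1.39

z_P − z_E = 0.610 − (-1.352) = 1.9620.
E = 1.9620 / √2 = 1.9620 / 1.41421 = 1.3873 ≈ 1.39.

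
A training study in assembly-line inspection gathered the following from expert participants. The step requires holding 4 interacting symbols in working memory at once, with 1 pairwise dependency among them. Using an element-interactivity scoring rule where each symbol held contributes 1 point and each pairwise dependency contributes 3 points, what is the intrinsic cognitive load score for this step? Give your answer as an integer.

Element contribution: 4 × 1 = 4.
Interaction contribution: 1 × 3 = 3.
Intrinsic load = 4 + 3 = 7.

7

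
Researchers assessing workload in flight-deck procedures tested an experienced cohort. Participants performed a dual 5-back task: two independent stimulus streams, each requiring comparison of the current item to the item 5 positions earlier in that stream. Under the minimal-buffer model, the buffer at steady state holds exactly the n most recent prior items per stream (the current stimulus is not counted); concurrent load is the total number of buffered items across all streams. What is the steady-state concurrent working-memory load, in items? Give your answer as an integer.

Each stream's buffer holds its 5 most recent prior items.
Two independent streams: 2 × 5 = 10 buffered items at steady state.

10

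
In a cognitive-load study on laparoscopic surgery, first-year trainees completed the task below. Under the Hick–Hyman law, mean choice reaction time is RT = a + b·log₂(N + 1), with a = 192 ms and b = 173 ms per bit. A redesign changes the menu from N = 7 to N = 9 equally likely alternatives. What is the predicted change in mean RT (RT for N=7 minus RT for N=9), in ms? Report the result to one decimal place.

-55.7

RT(7) = 192 + 173·log₂(8) = 192 + 173·3.0000 = 711.0000 ms.
RT(9) = 192 + 173·log₂(10) = 192 + 173·3.3219 = 766.6887 ms.
Difference = 711.0000 − 766.6887 = -55.6887 ≈ -55.7 ms.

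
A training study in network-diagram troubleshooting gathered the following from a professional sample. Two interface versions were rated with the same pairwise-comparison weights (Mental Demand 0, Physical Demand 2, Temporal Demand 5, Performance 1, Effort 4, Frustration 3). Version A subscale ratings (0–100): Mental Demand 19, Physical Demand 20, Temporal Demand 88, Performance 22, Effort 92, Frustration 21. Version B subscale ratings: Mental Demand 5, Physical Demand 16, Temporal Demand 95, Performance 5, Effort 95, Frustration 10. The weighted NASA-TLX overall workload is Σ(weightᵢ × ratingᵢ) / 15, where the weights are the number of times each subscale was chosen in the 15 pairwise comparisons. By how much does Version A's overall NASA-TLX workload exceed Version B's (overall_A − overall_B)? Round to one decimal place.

Version A weighted sum = 0·19 + 2·20 + 5·88 + 1·22 + 4·92 + 3·21 = 0 + 40 + 440 + 22 + 368 + 63 = 933; overall_A = 933/15 = 62.2000.
Version B weighted sum = 0·5 + 2·16 + 5·95 + 1·5 + 4·95 + 3·10 = 0 + 32 + 475 + 5 + 380 + 30 = 922; overall_B = 922/15 = 61.4667.
Difference = 62.2000 − 61.4667 = 0.7333 ≈ 0.7.

0.7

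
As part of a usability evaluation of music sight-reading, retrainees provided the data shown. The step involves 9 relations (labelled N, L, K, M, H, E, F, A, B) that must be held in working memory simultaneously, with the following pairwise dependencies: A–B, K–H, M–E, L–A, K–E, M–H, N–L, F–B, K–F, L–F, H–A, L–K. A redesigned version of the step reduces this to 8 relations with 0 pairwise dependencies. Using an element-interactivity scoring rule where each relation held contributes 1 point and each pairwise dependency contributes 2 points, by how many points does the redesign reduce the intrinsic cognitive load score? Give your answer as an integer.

Original: 9 × 1 + 12 × 2 = 9 + 24 = 33.
Redesigned: 8 × 1 + 0 × 2 = 8 + 0 = 8.
Reduction = 33 − 8 = 25.

25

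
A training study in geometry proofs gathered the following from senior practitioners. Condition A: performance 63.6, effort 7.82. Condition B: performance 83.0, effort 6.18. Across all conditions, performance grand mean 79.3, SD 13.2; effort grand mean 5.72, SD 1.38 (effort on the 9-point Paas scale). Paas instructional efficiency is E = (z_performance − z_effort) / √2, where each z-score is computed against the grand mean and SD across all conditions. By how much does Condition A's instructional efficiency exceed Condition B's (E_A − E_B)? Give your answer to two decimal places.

-1.88

Condition A: z_P = (63.6 − 79.3)/13.2 = -1.1894; z_E = (7.82 − 5.72)/1.38 = 1.5217; E_A = (-1.1894 − 1.5217)/√2 = -1.9170.
Condition B: z_P = (83.0 − 79.3)/13.2 = 0.2803; z_E = (6.18 − 5.72)/1.38 = 0.3333; E_B = (0.2803 − 0.3333)/√2 = -0.0375.
E_A − E_B = -1.9170 − (-0.0375) = -1.8795 ≈ -1.88.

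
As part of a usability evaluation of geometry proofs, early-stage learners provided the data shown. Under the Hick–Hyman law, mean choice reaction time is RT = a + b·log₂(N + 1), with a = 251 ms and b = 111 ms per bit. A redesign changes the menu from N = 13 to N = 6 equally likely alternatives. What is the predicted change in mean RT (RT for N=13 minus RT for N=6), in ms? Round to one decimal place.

111.0

RT(13) = 251 + 111·log₂(14) = 251 + 111·3.8074 = 673.6214 ms.
RT(6) = 251 + 111·log₂(7) = 251 + 111·2.8074 = 562.6214 ms.
Difference = 673.6214 − 562.6214 = 111.0000 ≈ 111.0 ms.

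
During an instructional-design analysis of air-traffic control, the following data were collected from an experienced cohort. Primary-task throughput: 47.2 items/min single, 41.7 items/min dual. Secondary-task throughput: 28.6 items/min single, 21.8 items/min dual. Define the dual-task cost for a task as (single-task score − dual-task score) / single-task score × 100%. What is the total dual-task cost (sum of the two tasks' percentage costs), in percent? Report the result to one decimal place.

35.4

Primary cost = (47.2 − 41.7) / 47.2 × 100% = 11.6525%.
Secondary cost = (28.6 − 21.8) / 28.6 × 100% = 23.7762%.
Total = 11.6525% + 23.7762% = 35.4287% ≈ 35.4%.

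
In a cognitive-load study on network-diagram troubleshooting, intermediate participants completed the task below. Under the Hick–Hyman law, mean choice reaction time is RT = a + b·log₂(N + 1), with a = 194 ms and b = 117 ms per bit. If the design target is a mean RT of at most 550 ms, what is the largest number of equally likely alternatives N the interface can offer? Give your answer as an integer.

7

Set 194 + 117·log₂(N + 1) ≤ 550.
log₂(N + 1) ≤ (550 − 194) / 117 = 3.0427.
N + 1 ≤ 2^3.0427 = 8.2403.
N ≤ 7.2403, so the largest integer N is 7.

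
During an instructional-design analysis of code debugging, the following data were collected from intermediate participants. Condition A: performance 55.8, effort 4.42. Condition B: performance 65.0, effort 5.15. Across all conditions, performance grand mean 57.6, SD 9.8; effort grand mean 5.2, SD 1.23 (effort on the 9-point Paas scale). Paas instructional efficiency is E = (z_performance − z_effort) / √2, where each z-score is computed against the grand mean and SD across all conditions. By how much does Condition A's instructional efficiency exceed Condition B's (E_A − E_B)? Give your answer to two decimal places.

Condition A: z_P = (55.8 − 57.6)/9.8 = -0.1837; z_E = (4.42 − 5.2)/1.23 = -0.6341; E_A = (-0.1837 − (-0.6341))/√2 = 0.3185.
Condition B: z_P = (65.0 − 57.6)/9.8 = 0.7551; z_E = (5.15 − 5.2)/1.23 = -0.0407; E_B = (0.7551 − (-0.0407))/√2 = 0.5627.
E_A − E_B = 0.3185 − 0.5627 = -0.2442 ≈ -0.24.

-0.24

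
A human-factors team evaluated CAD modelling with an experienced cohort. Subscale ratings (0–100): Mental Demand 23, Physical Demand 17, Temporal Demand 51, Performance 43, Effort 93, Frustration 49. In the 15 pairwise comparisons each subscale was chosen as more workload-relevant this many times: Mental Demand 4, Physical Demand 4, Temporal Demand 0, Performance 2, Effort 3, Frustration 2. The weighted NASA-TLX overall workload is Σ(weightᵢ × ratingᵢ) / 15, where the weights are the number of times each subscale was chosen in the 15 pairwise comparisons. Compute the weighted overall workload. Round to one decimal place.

The tallies are the weights (they sum to 15).
Weighted sum = 4·23 + 4·17 + 0·51 + 2·43 + 3·93 + 2·49
            = 92 + 68 + 0 + 86 + 279 + 98 = 623.
Overall workload = 623 / 15 = 41.5333 ≈ 41.5.

41.5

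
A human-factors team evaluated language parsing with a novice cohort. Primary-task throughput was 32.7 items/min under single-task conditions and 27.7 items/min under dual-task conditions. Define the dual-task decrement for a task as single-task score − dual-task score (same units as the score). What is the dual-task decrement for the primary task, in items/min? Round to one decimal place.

5.0

Decrement = 32.7 − 27.7 = 5.0000 items/min ≈ 5.0 items/min.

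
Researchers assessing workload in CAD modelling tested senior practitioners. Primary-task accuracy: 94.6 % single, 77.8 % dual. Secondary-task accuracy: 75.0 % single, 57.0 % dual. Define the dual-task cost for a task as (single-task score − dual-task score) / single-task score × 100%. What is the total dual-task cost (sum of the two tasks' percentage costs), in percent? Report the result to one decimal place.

Primary cost = (94.6 − 77.8) / 94.6 × 100% = 17.7590%.
Secondary cost = (75.0 − 57.0) / 75.0 × 100% = 24.0000%.
Total = 17.7590% + 24.0000% = 41.7590% ≈ 41.8%.

41.8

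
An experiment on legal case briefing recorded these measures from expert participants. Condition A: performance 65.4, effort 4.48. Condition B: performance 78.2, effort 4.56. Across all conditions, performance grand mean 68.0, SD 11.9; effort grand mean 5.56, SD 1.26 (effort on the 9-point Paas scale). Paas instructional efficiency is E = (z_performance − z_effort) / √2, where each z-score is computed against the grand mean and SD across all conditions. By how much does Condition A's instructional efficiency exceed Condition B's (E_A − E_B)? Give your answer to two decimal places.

-0.72

Condition A: z_P = (65.4 − 68.0)/11.9 = -0.2185; z_E = (4.48 − 5.56)/1.26 = -0.8571; E_A = (-0.2185 − (-0.8571))/√2 = 0.4516.
Condition B: z_P = (78.2 − 68.0)/11.9 = 0.8571; z_E = (4.56 − 5.56)/1.26 = -0.7937; E_B = (0.8571 − (-0.7937))/√2 = 1.1673.
E_A − E_B = 0.4516 − 1.1673 = -0.7157 ≈ -0.72.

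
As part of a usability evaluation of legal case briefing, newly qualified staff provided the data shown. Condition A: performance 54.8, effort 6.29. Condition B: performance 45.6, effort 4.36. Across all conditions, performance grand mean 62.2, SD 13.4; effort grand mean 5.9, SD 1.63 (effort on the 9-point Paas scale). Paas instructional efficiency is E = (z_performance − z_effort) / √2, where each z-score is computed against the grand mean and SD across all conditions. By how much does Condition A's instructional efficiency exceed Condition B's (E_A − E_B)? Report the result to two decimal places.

-0.35

Condition A: z_P = (54.8 − 62.2)/13.4 = -0.5522; z_E = (6.29 − 5.9)/1.63 = 0.2393; E_A = (-0.5522 − 0.2393)/√2 = -0.5597.
Condition B: z_P = (45.6 − 62.2)/13.4 = -1.2388; z_E = (4.36 − 5.9)/1.63 = -0.9448; E_B = (-1.2388 − (-0.9448))/√2 = -0.2079.
E_A − E_B = -0.5597 − (-0.2079) = -0.3518 ≈ -0.35.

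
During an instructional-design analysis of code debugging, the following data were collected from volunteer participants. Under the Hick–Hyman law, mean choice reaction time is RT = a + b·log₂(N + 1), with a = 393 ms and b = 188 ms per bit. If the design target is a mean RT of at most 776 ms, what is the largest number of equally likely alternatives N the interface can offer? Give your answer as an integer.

3

Set 393 + 188·log₂(N + 1) ≤ 776.
log₂(N + 1) ≤ (776 − 393) / 188 = 2.0372.
N + 1 ≤ 2^2.0372 = 4.1045.
N ≤ 3.1045, so the largest integer N is 3.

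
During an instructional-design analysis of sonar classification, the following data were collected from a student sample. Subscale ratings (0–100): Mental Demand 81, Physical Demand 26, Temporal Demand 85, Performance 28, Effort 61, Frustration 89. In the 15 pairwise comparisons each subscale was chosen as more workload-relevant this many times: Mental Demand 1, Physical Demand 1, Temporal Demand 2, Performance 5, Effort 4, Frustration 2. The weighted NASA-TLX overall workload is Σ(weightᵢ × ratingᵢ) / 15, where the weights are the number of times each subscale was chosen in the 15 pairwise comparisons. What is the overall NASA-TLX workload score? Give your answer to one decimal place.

55.9

The tallies are the weights (they sum to 15).
Weighted sum = 1·81 + 1·26 + 2·85 + 5·28 + 4·61 + 2·89
            = 81 + 26 + 170 + 140 + 244 + 178 = 839.
Overall workload = 839 / 15 = 55.9333 ≈ 55.9.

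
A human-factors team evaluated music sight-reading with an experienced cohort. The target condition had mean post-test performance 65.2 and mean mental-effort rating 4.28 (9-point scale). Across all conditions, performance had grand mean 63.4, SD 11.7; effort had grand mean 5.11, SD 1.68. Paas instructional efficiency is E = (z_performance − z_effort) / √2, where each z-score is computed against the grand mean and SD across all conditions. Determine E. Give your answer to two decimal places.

z_performance = (65.2 − 63.4) / 11.7 = 1.8000 / 11.7 = 0.1538.
z_effort = (4.28 − 5.11) / 1.68 = -0.8300 / 1.68 = -0.4940.
z_P − z_E = 0.1538 − (-0.4940) = 0.6478.
E = 0.6478 / √2 = 0.6478 / 1.41421 = 0.4581 ≈ 0.46.

0.46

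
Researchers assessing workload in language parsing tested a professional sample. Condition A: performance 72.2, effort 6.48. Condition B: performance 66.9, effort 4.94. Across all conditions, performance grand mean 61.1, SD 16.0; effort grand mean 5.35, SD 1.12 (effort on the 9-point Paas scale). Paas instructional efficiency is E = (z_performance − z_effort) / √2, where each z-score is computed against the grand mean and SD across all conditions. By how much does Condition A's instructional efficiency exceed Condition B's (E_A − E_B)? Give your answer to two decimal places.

Condition A: z_P = (72.2 − 61.1)/16.0 = 0.6938; z_E = (6.48 − 5.35)/1.12 = 1.0089; E_A = (0.6938 − 1.0089)/√2 = -0.2228.
Condition B: z_P = (66.9 − 61.1)/16.0 = 0.3625; z_E = (4.94 − 5.35)/1.12 = -0.3661; E_B = (0.3625 − (-0.3661))/√2 = 0.5152.
E_A − E_B = -0.2228 − 0.5152 = -0.7380 ≈ -0.74.

-0.74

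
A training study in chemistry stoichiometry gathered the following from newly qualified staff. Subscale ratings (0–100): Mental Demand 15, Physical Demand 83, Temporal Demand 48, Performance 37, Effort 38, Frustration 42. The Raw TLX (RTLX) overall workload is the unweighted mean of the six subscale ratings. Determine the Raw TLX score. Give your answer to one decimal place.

Sum of ratings = 15 + 83 + 48 + 37 + 38 + 42 = 263.
RTLX = 263 / 6 = 43.8333 ≈ 43.8.

43.8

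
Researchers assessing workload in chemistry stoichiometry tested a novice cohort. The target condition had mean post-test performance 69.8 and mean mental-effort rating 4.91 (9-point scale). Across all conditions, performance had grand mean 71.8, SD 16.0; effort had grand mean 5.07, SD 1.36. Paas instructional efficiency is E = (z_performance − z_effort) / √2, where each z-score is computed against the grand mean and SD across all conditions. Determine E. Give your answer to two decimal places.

-0.01

z_performance = (69.8 − 71.8) / 16.0 = -2.0000 / 16.0 = -0.1250.
z_effort = (4.91 − 5.07) / 1.36 = -0.1600 / 1.36 = -0.1176.
z_P − z_E = -0.1250 − (-0.1176) = -0.0074.
E = -0.0074 / √2 = -0.0074 / 1.41421 = -0.0052 ≈ -0.01.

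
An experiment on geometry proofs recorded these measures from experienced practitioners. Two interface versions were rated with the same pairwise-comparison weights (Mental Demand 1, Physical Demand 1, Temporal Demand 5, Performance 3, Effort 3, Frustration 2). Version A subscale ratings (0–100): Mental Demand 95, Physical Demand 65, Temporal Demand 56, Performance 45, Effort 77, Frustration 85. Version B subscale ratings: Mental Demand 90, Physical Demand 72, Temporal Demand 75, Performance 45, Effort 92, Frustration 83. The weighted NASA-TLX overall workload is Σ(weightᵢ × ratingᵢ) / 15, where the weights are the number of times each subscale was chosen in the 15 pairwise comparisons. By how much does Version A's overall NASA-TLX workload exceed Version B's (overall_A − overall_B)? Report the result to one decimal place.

-9.2

Version A weighted sum = 1·95 + 1·65 + 5·56 + 3·45 + 3·77 + 2·85 = 95 + 65 + 280 + 135 + 231 + 170 = 976; overall_A = 976/15 = 65.0667.
Version B weighted sum = 1·90 + 1·72 + 5·75 + 3·45 + 3·92 + 2·83 = 90 + 72 + 375 + 135 + 276 + 166 = 1114; overall_B = 1114/15 = 74.2667.
Difference = 65.0667 − 74.2667 = -9.2000 ≈ -9.2.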